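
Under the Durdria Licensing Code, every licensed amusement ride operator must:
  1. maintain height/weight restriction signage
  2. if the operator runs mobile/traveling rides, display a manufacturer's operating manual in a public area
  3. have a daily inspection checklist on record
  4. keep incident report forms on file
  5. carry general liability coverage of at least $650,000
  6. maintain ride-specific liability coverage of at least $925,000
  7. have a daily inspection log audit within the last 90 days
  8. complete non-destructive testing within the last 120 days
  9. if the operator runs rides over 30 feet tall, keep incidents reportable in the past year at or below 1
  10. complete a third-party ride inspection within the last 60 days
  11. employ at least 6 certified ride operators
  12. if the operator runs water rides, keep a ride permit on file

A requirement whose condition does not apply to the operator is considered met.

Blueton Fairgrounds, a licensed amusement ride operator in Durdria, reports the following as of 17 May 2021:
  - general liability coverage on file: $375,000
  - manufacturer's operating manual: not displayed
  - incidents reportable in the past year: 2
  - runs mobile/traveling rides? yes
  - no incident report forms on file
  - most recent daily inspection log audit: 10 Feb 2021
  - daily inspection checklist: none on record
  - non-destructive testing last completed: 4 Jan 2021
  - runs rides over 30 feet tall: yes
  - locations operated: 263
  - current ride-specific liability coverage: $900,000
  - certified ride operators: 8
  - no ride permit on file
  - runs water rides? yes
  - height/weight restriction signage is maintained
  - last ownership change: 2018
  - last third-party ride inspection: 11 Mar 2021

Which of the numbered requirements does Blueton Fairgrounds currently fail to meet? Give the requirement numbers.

2, 3, 4, 5, 6, 7, 8, 9, 10, 12

1. height/weight restriction signage present → met
2. condition 'runs mobile/traveling rides' holds; manufacturer's operating manual absent → not met
3. daily inspection checklist absent → not met
4. incident report forms absent → not met
5. general liability coverage $375,000 < $650,000 → not met
6. ride-specific liability coverage $900,000 < $925,000 → not met
7. daily inspection log audit 96 days ago vs limit 90 → not met
8. non-destructive testing 133 days ago vs limit 120 → not met
9. condition 'runs rides over 30 feet tall' holds; incidents reportable in the past year 2 > 1 → not met
10. third-party ride inspection 67 days ago vs limit 60 → not met
11. certified ride operators 8 ≥ 6 → met
12. condition 'runs water rides' holds; ride permit absent → not met
Not met: 2, 3, 4, 5, 6, 7, 8, 9, 10, 12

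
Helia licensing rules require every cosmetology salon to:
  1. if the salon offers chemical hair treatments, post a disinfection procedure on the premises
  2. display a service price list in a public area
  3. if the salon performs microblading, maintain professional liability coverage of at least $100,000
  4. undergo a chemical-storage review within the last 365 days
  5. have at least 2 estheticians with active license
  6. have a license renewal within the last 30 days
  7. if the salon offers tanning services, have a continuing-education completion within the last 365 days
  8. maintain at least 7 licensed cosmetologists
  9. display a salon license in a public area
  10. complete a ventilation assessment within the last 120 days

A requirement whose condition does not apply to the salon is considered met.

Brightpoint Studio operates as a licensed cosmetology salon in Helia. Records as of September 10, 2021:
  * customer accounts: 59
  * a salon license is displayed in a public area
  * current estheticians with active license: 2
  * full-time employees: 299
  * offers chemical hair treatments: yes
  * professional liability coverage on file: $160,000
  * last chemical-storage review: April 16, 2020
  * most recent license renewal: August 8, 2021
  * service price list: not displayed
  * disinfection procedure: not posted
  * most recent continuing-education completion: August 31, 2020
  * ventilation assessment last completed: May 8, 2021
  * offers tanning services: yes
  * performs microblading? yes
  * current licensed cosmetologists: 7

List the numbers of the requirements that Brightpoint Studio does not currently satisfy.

1, 2, 4, 6, 7, 10

1. condition 'offers chemical hair treatments' holds; disinfection procedure absent → not met
2. service price list absent → not met
3. condition 'performs microblading' holds; professional liability coverage $160,000 ≥ $100,000 → met
4. chemical-storage review 512 days ago vs limit 365 → not met
5. estheticians with active license 2 ≥ 2 → met
6. license renewal 33 days ago vs limit 30 → not met
7. condition 'offers tanning services' holds; continuing-education completion 375 days ago vs limit 365 → not met
8. licensed cosmetologists 7 ≥ 7 → met
9. salon license present → met
10. ventilation assessment 125 days ago vs limit 120 → not met
Not met: 1, 2, 4, 6, 7, 10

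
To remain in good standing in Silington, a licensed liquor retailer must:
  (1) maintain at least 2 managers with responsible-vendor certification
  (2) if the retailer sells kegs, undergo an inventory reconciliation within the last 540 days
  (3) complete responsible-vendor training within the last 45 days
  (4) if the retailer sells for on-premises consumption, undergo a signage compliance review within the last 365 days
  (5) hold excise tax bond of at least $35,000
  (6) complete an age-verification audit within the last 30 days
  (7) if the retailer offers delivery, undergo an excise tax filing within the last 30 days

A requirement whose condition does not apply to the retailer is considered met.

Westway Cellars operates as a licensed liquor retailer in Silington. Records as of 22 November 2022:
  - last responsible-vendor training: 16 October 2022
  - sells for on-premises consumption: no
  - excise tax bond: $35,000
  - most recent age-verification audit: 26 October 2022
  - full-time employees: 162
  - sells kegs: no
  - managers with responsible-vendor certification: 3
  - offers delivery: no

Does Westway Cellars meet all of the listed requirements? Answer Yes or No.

1. managers with responsible-vendor certification 3 ≥ 2 → met
2. condition 'sells kegs' does not hold → requirement n/a → met
3. responsible-vendor training 37 days ago vs limit 45 → met
4. condition 'sells for on-premises consumption' does not hold → requirement n/a → met
5. excise tax bond $35,000 ≥ $35,000 → met
6. age-verification audit 27 days ago vs limit 30 → met
7. condition 'offers delivery' does not hold → requirement n/a → met
All met.

Yes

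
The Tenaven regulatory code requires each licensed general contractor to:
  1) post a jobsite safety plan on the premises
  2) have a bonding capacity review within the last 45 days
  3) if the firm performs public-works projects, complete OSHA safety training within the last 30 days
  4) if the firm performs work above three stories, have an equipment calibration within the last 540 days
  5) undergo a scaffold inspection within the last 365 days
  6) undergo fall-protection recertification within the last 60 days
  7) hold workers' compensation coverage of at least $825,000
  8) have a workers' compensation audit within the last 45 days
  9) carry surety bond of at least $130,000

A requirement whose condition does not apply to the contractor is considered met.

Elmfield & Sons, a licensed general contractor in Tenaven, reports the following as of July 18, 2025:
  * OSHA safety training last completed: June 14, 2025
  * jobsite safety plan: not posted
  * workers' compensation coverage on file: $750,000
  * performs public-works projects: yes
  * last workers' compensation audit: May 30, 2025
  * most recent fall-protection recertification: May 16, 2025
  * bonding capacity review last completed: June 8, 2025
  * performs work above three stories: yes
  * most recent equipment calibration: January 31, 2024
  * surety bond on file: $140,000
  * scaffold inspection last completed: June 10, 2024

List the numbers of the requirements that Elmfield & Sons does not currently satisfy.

1, 3, 5, 6, 7, 8

1. jobsite safety plan absent → not met
2. bonding capacity review 40 days ago vs limit 45 → met
3. condition 'performs public-works projects' holds; OSHA safety training 34 days ago vs limit 30 → not met
4. condition 'performs work above three stories' holds; equipment calibration 534 days ago vs limit 540 → met
5. scaffold inspection 403 days ago vs limit 365 → not met
6. fall-protection recertification 63 days ago vs limit 60 → not met
7. workers' compensation coverage $750,000 < $825,000 → not met
8. workers' compensation audit 49 days ago vs limit 45 → not met
9. surety bond $140,000 ≥ $130,000 → met
Not met: 1, 3, 5, 6, 7, 8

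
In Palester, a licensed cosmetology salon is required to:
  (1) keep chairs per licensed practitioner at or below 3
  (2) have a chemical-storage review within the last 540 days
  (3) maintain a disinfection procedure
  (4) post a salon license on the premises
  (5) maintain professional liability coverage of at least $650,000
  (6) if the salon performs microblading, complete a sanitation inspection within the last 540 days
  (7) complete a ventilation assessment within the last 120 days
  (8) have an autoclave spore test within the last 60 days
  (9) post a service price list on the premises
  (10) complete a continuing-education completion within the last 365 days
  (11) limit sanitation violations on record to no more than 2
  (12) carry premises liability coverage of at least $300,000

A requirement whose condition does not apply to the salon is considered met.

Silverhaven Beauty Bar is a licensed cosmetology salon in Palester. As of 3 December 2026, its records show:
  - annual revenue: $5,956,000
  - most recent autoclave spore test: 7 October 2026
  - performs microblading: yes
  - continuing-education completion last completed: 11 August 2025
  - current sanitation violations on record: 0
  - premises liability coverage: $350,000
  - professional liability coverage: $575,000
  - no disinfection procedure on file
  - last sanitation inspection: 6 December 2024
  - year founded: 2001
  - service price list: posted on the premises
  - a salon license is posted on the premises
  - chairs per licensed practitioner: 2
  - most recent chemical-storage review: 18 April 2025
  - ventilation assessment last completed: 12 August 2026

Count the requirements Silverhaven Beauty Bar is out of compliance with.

1. chairs per licensed practitioner 2 ≤ 3 → met
2. chemical-storage review 594 days ago vs limit 540 → not met
3. disinfection procedure absent → not met
4. salon license present → met
5. professional liability coverage $575,000 < $650,000 → not met
6. condition 'performs microblading' holds; sanitation inspection 727 days ago vs limit 540 → not met
7. ventilation assessment 113 days ago vs limit 120 → met
8. autoclave spore test 57 days ago vs limit 60 → met
9. service price list present → met
10. continuing-education completion 479 days ago vs limit 365 → not met
11. sanitation violations on record 0 ≤ 2 → met
12. premises liability coverage $350,000 ≥ $300,000 → met
Not met: 5 of 12

5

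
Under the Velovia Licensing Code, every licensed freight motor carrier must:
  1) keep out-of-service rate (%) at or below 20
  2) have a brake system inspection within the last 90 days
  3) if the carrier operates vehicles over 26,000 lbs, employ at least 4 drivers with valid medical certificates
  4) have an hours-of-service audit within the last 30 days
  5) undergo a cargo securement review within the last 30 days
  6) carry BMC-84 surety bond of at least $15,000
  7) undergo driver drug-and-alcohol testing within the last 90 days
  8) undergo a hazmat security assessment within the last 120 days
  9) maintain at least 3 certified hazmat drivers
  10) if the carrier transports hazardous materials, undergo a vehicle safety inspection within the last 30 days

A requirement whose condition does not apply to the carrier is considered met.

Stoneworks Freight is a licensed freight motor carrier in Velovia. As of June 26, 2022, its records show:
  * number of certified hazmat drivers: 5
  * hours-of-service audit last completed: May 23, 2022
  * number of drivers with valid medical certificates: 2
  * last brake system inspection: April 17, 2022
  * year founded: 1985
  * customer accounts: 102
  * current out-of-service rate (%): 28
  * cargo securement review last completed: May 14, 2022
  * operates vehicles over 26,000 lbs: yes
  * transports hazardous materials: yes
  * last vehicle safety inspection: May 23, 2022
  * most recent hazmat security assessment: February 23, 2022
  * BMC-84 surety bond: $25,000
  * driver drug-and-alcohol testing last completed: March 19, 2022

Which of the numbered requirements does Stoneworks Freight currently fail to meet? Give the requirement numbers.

1, 3, 4, 5, 7, 8, 10

1. out-of-service rate (%) 28 > 20 → not met
2. brake system inspection 70 days ago vs limit 90 → met
3. condition 'operates vehicles over 26,000 lbs' holds; drivers with valid medical certificates 2 < 4 → not met
4. hours-of-service audit 34 days ago vs limit 30 → not met
5. cargo securement review 43 days ago vs limit 30 → not met
6. BMC-84 surety bond $25,000 ≥ $15,000 → met
7. driver drug-and-alcohol testing 99 days ago vs limit 90 → not met
8. hazmat security assessment 123 days ago vs limit 120 → not met
9. certified hazmat drivers 5 ≥ 3 → met
10. condition 'transports hazardous materials' holds; vehicle safety inspection 34 days ago vs limit 30 → not met
Not met: 1, 3, 4, 5, 7, 8, 10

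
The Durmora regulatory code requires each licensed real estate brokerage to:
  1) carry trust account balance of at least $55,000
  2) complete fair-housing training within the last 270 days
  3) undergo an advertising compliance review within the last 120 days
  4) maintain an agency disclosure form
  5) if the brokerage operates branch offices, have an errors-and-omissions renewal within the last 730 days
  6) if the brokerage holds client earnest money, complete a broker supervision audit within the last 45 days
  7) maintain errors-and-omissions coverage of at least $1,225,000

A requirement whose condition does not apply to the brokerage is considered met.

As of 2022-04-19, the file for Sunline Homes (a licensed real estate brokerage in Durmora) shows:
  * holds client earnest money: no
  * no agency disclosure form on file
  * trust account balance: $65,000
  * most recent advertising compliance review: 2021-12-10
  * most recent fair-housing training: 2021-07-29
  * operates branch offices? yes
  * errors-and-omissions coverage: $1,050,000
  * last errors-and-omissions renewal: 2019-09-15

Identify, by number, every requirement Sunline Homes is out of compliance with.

1. trust account balance $65,000 ≥ $55,000 → met
2. fair-housing training 264 days ago vs limit 270 → met
3. advertising compliance review 130 days ago vs limit 120 → not met
4. agency disclosure form absent → not met
5. condition 'operates branch offices' holds; errors-and-omissions renewal 947 days ago vs limit 730 → not met
6. condition 'holds client earnest money' does not hold → requirement n/a → met
7. errors-and-omissions coverage $1,050,000 < $1,225,000 → not met
Not met: 3, 4, 5, 7

3, 4, 5, 7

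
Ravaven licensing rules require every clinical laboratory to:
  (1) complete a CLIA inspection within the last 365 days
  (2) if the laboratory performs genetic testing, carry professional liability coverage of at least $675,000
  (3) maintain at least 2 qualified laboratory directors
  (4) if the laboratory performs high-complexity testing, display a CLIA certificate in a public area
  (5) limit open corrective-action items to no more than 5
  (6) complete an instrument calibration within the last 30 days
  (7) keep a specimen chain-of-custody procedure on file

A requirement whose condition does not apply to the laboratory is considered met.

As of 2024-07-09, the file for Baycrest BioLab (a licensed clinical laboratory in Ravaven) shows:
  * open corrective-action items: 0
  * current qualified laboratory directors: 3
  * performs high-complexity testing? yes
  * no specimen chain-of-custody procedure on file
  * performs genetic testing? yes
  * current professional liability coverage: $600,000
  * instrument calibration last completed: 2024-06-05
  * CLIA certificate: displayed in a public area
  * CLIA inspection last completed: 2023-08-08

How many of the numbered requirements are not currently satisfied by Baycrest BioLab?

1. CLIA inspection 336 days ago vs limit 365 → met
2. condition 'performs genetic testing' holds; professional liability coverage $600,000 < $675,000 → not met
3. qualified laboratory directors 3 ≥ 2 → met
4. condition 'performs high-complexity testing' holds; CLIA certificate present → met
5. open corrective-action items 0 ≤ 5 → met
6. instrument calibration 34 days ago vs limit 30 → not met
7. specimen chain-of-custody procedure absent → not met
Not met: 3 of 7

3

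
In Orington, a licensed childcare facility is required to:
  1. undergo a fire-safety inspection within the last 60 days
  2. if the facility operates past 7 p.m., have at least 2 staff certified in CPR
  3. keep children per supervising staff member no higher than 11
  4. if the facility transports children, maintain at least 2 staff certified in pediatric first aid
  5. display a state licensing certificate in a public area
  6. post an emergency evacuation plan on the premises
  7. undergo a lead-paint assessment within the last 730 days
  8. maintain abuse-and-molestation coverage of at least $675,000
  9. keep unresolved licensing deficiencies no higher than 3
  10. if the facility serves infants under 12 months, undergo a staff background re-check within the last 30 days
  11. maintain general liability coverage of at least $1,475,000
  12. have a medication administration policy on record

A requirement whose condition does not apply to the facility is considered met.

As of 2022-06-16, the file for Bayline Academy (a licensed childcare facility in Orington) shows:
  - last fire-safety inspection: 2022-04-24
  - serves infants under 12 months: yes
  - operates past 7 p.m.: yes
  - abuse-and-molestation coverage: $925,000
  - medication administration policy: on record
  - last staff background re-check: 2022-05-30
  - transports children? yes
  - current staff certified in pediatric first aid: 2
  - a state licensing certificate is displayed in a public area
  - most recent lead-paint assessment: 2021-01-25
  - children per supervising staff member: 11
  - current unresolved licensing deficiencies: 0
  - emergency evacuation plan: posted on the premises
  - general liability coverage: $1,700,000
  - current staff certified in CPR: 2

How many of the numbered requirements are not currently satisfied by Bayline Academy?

1. fire-safety inspection 53 days ago vs limit 60 → met
2. condition 'operates past 7 p.m.' holds; staff certified in CPR 2 ≥ 2 → met
3. children per supervising staff member 11 ≤ 11 → met
4. condition 'transports children' holds; staff certified in pediatric first aid 2 ≥ 2 → met
5. state licensing certificate present → met
6. emergency evacuation plan present → met
7. lead-paint assessment 507 days ago vs limit 730 → met
8. abuse-and-molestation coverage $925,000 ≥ $675,000 → met
9. unresolved licensing deficiencies 0 ≤ 3 → met
10. condition 'serves infants under 12 months' holds; staff background re-check 17 days ago vs limit 30 → met
11. general liability coverage $1,700,000 ≥ $1,475,000 → met
12. medication administration policy present → met
Not met: 0 of 12

0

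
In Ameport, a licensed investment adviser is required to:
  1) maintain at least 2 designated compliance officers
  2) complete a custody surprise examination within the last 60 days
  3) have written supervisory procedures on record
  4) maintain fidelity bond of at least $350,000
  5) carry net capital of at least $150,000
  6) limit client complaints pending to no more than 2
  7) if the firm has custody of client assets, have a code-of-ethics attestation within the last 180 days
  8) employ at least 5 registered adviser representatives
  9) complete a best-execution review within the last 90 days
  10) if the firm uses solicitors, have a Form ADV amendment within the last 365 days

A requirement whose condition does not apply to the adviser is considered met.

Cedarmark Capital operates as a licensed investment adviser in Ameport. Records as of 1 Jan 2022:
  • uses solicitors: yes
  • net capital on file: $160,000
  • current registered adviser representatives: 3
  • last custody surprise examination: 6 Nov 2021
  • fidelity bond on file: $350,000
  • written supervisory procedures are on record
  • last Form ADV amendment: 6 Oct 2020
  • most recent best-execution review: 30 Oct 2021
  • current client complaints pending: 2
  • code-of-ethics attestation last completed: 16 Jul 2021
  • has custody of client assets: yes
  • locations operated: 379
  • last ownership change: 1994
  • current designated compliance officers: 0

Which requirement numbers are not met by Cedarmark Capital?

1. designated compliance officers 0 < 2 → not met
2. custody surprise examination 56 days ago vs limit 60 → met
3. written supervisory procedures present → met
4. fidelity bond $350,000 ≥ $350,000 → met
5. net capital $160,000 ≥ $150,000 → met
6. client complaints pending 2 ≤ 2 → met
7. condition 'has custody of client assets' holds; code-of-ethics attestation 169 days ago vs limit 180 → met
8. registered adviser representatives 3 < 5 → not met
9. best-execution review 63 days ago vs limit 90 → met
10. condition 'uses solicitors' holds; Form ADV amendment 452 days ago vs limit 365 → not met
Not met: 1, 8, 10

1, 8, 10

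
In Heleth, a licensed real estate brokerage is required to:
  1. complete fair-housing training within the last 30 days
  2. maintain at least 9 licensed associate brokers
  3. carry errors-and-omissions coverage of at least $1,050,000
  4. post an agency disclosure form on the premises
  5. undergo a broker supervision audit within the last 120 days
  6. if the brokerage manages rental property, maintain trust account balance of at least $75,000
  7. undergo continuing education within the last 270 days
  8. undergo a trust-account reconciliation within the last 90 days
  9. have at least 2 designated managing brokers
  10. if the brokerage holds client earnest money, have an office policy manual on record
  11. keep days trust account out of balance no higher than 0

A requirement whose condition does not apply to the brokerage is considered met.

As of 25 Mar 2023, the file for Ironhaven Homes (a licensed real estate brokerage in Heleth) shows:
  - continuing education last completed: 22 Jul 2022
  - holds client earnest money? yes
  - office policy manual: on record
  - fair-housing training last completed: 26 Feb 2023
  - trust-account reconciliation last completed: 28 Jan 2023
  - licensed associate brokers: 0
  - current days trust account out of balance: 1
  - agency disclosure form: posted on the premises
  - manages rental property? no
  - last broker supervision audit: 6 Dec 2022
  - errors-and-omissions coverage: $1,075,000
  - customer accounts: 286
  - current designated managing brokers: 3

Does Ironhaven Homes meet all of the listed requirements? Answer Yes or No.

No

1. fair-housing training 27 days ago vs limit 30 → met
2. licensed associate brokers 0 < 9 → not met
3. errors-and-omissions coverage $1,075,000 ≥ $1,050,000 → met
4. agency disclosure form present → met
5. broker supervision audit 109 days ago vs limit 120 → met
6. condition 'manages rental property' does not hold → requirement n/a → met
7. continuing education 246 days ago vs limit 270 → met
8. trust-account reconciliation 56 days ago vs limit 90 → met
9. designated managing brokers 3 ≥ 2 → met
10. condition 'holds client earnest money' holds; office policy manual present → met
11. days trust account out of balance 1 > 0 → not met
Not met: 2, 11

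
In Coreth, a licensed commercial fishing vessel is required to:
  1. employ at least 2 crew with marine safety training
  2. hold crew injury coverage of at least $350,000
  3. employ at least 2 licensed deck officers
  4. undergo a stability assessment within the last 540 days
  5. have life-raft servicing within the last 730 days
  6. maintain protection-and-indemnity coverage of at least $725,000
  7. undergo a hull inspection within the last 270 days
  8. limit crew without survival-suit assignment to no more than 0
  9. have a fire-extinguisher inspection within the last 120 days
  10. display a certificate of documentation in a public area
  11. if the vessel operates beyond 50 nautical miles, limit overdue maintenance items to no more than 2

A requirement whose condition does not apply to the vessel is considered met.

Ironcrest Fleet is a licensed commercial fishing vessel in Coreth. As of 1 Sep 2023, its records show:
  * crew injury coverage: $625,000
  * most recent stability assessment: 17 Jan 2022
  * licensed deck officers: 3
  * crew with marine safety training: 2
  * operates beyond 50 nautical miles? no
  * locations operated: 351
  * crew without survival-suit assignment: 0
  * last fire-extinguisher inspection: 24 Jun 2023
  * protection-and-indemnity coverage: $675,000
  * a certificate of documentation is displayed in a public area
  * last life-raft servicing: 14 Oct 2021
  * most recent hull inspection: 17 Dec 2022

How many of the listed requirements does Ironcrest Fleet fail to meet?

1. crew with marine safety training 2 ≥ 2 → met
2. crew injury coverage $625,000 ≥ $350,000 → met
3. licensed deck officers 3 ≥ 2 → met
4. stability assessment 592 days ago vs limit 540 → not met
5. life-raft servicing 687 days ago vs limit 730 → met
6. protection-and-indemnity coverage $675,000 < $725,000 → not met
7. hull inspection 258 days ago vs limit 270 → met
8. crew without survival-suit assignment 0 ≤ 0 → met
9. fire-extinguisher inspection 69 days ago vs limit 120 → met
10. certificate of documentation present → met
11. condition 'operates beyond 50 nautical miles' does not hold → requirement n/a → met
Not met: 2 of 11

2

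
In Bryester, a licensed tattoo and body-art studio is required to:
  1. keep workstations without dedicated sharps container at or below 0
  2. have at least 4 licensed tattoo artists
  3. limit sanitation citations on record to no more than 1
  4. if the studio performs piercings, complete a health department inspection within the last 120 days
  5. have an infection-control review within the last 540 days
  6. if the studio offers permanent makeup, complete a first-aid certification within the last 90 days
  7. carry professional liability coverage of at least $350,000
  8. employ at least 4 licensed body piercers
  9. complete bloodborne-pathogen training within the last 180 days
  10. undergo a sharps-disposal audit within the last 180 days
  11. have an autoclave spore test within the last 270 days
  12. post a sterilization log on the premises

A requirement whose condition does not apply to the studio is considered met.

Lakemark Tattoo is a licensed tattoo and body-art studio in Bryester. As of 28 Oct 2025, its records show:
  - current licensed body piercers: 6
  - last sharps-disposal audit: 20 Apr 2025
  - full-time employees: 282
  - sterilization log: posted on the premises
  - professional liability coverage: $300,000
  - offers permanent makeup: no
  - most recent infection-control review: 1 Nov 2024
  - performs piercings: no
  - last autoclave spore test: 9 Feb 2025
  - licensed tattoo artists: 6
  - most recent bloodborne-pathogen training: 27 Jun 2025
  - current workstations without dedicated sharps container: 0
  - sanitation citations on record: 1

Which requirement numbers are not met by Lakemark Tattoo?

1. workstations without dedicated sharps container 0 ≤ 0 → met
2. licensed tattoo artists 6 ≥ 4 → met
3. sanitation citations on record 1 ≤ 1 → met
4. condition 'performs piercings' does not hold → requirement n/a → met
5. infection-control review 361 days ago vs limit 540 → met
6. condition 'offers permanent makeup' does not hold → requirement n/a → met
7. professional liability coverage $300,000 < $350,000 → not met
8. licensed body piercers 6 ≥ 4 → met
9. bloodborne-pathogen training 123 days ago vs limit 180 → met
10. sharps-disposal audit 191 days ago vs limit 180 → not met
11. autoclave spore test 261 days ago vs limit 270 → met
12. sterilization log present → met
Not met: 7, 10

7, 10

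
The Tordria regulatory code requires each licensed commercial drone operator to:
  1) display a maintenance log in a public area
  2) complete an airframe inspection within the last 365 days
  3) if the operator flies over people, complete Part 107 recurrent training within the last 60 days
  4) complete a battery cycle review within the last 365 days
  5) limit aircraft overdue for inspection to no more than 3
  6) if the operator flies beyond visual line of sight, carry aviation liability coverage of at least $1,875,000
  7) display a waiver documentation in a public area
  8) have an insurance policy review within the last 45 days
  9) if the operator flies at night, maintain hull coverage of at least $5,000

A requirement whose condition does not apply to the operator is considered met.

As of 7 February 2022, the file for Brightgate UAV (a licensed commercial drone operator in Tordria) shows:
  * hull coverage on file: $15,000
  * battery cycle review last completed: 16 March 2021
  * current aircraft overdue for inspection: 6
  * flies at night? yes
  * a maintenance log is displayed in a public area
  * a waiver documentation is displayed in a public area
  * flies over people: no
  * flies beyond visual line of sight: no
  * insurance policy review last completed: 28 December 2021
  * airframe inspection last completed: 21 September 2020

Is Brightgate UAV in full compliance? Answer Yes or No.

No

1. maintenance log present → met
2. airframe inspection 504 days ago vs limit 365 → not met
3. condition 'flies over people' does not hold → requirement n/a → met
4. battery cycle review 328 days ago vs limit 365 → met
5. aircraft overdue for inspection 6 > 3 → not met
6. condition 'flies beyond visual line of sight' does not hold → requirement n/a → met
7. waiver documentation present → met
8. insurance policy review 41 days ago vs limit 45 → met
9. condition 'flies at night' holds; hull coverage $15,000 ≥ $5,000 → met
Not met: 2, 5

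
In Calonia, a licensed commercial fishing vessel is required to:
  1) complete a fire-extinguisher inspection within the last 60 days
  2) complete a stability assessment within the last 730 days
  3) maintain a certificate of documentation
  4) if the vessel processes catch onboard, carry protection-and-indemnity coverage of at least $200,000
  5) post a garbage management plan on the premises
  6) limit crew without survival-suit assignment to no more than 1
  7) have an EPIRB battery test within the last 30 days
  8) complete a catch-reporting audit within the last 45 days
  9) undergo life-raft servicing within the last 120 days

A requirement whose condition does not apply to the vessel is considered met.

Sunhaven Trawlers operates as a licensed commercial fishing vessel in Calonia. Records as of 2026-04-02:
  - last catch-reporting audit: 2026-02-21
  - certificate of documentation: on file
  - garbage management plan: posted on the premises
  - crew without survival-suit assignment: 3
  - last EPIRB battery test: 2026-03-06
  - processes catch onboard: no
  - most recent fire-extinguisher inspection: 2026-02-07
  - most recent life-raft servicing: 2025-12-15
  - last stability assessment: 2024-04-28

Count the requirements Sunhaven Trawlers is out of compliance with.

1. fire-extinguisher inspection 54 days ago vs limit 60 → met
2. stability assessment 704 days ago vs limit 730 → met
3. certificate of documentation present → met
4. condition 'processes catch onboard' does not hold → requirement n/a → met
5. garbage management plan present → met
6. crew without survival-suit assignment 3 > 1 → not met
7. EPIRB battery test 27 days ago vs limit 30 → met
8. catch-reporting audit 40 days ago vs limit 45 → met
9. life-raft servicing 108 days ago vs limit 120 → met
Not met: 1 of 9

1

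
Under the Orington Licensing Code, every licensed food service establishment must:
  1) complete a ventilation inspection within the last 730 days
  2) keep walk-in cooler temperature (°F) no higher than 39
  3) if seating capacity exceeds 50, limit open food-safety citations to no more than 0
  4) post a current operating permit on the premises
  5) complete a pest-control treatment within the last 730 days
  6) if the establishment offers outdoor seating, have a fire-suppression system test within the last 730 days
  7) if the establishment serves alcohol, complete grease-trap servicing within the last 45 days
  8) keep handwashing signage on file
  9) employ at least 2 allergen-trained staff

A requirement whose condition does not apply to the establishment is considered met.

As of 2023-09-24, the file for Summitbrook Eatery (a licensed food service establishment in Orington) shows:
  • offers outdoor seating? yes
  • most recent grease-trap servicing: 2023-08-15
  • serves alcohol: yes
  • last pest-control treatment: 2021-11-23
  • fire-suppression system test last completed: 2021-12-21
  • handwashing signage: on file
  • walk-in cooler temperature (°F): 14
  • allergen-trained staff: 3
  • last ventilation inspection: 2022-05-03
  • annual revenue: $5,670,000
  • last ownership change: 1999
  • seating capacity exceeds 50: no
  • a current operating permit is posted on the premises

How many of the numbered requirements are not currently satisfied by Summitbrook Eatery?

0

1. ventilation inspection 509 days ago vs limit 730 → met
2. walk-in cooler temperature (°F) 14 ≤ 39 → met
3. condition 'seating capacity exceeds 50' does not hold → requirement n/a → met
4. current operating permit present → met
5. pest-control treatment 670 days ago vs limit 730 → met
6. condition 'offers outdoor seating' holds; fire-suppression system test 642 days ago vs limit 730 → met
7. condition 'serves alcohol' holds; grease-trap servicing 40 days ago vs limit 45 → met
8. handwashing signage present → met
9. allergen-trained staff 3 ≥ 2 → met
Not met: 0 of 9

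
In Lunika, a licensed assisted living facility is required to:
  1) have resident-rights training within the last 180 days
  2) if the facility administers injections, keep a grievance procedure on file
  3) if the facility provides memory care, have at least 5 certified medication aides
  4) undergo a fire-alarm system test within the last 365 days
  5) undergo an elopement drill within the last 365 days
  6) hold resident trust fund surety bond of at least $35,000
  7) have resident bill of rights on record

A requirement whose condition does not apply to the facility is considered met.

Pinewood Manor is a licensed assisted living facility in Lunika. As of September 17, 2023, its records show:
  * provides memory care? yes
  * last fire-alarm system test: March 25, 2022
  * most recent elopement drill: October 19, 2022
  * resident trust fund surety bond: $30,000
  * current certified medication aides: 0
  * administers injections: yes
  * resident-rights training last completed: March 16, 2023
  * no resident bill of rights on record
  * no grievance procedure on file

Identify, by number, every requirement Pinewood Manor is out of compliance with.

1. resident-rights training 185 days ago vs limit 180 → not met
2. condition 'administers injections' holds; grievance procedure absent → not met
3. condition 'provides memory care' holds; certified medication aides 0 < 5 → not met
4. fire-alarm system test 541 days ago vs limit 365 → not met
5. elopement drill 333 days ago vs limit 365 → met
6. resident trust fund surety bond $30,000 < $35,000 → not met
7. resident bill of rights absent → not met
Not met: 1, 2, 3, 4, 6, 7

1, 2, 3, 4, 6, 7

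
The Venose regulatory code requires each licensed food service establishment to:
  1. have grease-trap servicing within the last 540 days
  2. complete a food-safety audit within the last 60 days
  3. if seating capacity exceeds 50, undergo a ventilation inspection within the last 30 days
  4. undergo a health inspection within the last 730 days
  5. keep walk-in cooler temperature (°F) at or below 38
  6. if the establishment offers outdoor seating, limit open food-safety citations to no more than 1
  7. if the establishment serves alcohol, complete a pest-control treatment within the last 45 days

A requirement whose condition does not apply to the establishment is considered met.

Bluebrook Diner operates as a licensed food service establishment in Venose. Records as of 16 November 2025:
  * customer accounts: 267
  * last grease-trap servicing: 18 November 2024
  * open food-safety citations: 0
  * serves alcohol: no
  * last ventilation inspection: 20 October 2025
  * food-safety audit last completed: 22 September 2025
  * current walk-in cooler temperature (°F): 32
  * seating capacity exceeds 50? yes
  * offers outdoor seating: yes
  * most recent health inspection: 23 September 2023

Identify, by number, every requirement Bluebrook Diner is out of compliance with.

4

1. grease-trap servicing 363 days ago vs limit 540 → met
2. food-safety audit 55 days ago vs limit 60 → met
3. condition 'seating capacity exceeds 50' holds; ventilation inspection 27 days ago vs limit 30 → met
4. health inspection 785 days ago vs limit 730 → not met
5. walk-in cooler temperature (°F) 32 ≤ 38 → met
6. condition 'offers outdoor seating' holds; open food-safety citations 0 ≤ 1 → met
7. condition 'serves alcohol' does not hold → requirement n/a → met
Not met: 4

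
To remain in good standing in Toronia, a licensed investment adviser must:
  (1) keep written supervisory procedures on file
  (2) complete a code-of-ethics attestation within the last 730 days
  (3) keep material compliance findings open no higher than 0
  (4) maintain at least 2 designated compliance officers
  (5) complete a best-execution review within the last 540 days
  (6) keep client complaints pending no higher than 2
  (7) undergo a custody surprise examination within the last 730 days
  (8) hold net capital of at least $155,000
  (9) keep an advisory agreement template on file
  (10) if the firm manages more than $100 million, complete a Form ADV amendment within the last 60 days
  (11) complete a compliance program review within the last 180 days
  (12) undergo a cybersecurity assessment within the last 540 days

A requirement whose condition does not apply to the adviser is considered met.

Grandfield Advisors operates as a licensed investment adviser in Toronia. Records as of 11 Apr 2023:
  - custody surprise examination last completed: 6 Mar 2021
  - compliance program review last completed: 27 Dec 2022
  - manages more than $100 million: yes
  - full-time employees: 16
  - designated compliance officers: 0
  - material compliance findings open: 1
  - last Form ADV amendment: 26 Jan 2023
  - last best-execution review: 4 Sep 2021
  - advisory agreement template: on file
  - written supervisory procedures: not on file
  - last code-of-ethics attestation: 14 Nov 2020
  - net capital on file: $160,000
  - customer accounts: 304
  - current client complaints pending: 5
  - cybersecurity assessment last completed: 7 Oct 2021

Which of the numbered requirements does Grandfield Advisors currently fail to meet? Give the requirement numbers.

1, 2, 3, 4, 5, 6, 7, 10, 12

1. written supervisory procedures absent → not met
2. code-of-ethics attestation 878 days ago vs limit 730 → not met
3. material compliance findings open 1 > 0 → not met
4. designated compliance officers 0 < 2 → not met
5. best-execution review 584 days ago vs limit 540 → not met
6. client complaints pending 5 > 2 → not met
7. custody surprise examination 766 days ago vs limit 730 → not met
8. net capital $160,000 ≥ $155,000 → met
9. advisory agreement template present → met
10. condition 'manages more than $100 million' holds; Form ADV amendment 75 days ago vs limit 60 → not met
11. compliance program review 105 days ago vs limit 180 → met
12. cybersecurity assessment 551 days ago vs limit 540 → not met
Not met: 1, 2, 3, 4, 5, 6, 7, 10, 12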